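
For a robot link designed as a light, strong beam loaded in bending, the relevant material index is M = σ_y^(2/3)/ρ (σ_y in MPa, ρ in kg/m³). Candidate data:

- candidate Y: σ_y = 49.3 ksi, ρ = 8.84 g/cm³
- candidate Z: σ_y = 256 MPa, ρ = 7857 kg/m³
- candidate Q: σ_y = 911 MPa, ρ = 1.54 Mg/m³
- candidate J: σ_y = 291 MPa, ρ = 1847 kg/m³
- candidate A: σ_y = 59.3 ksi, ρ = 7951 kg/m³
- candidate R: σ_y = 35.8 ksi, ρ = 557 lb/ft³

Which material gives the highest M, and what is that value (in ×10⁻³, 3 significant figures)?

After converting to SI:
  candidate Y: σ_y = 339.9 MPa, ρ = 8840 kg/m³
  candidate Z: σ_y = 256.0 MPa, ρ = 7857 kg/m³
  candidate Q: σ_y = 911.0 MPa, ρ = 1540 kg/m³
  candidate J: σ_y = 291.0 MPa, ρ = 1847 kg/m³
  candidate A: σ_y = 408.9 MPa, ρ = 7951 kg/m³
  candidate R: σ_y = 246.8 MPa, ρ = 8922 kg/m³
  candidate Q: M = 61.0×10⁻³
  candidate J: M = 23.8×10⁻³
  candidate A: M = 6.93×10⁻³
  candidate Y: M = 5.51×10⁻³
  candidate Z: M = 5.13×10⁻³
  candidate R: M = 4.41×10⁻³
Highest index: candidate Q.

candidate Q, M = 61.0×10⁻³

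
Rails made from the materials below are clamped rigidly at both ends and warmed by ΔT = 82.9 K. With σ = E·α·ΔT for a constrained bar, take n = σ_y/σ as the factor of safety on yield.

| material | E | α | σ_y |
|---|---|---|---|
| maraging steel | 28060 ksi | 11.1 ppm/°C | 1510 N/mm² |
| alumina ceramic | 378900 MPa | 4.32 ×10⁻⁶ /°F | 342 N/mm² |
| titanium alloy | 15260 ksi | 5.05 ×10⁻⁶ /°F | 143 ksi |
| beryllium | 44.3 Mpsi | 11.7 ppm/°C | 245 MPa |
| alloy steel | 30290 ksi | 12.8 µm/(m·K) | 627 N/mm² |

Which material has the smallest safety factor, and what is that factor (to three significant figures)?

Per material, after unit conversion:
  maraging steel: E = 193.5, α = 11.1, σ_y = 1510 → σ = 178 MPa, n = 8.48
  alumina ceramic: E = 378.9, α = 7.78, σ_y = 342.0 → σ = 244 MPa, n = 1.40
  titanium alloy: E = 105.2, α = 9.09, σ_y = 986.0 → σ = 79.3 MPa, n = 12.4
  beryllium: E = 305.4, α = 11.7, σ_y = 245.0 → σ = 296 MPa, n = 0.827
  alloy steel: E = 208.8, α = 12.8, σ_y = 627.0 → σ = 222 MPa, n = 2.83
The minimum is beryllium at n = 0.827.

beryllium, n = 0.827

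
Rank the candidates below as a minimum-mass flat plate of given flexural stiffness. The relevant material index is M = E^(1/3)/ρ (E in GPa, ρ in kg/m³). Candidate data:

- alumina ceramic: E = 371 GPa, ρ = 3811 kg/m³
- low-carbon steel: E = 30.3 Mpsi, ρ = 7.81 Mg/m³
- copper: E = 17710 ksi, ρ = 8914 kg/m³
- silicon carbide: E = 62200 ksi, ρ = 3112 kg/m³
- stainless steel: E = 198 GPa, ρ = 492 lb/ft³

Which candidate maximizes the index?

Convert each candidate to consistent units, then evaluate M:
  alumina ceramic: E = 371.0 GPa, ρ = 3811 kg/m³
  low-carbon steel: E = 208.9 GPa, ρ = 7810 kg/m³
  copper: E = 122.1 GPa, ρ = 8914 kg/m³
  silicon carbide: E = 428.9 GPa, ρ = 3112 kg/m³
  stainless steel: E = 198.0 GPa, ρ = 7881 kg/m³
  silicon carbide: M = 2.42×10⁻³
  alumina ceramic: M = 1.89×10⁻³
  low-carbon steel: M = 0.760×10⁻³
  stainless steel: M = 0.740×10⁻³
  copper: M = 0.557×10⁻³
The maximum is for silicon carbide.

silicon carbide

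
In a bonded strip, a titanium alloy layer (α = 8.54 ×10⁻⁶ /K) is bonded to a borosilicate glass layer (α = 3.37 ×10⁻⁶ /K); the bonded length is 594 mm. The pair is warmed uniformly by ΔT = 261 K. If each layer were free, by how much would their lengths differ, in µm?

Δα = |8.54 − 3.37|×10⁻⁶/K = 5.17×10⁻⁶/K.
ΔL_mismatch = Δα·L·ΔT = 5.17×10⁻⁶ × 594.0 mm × 261.0 K = 802 µm.

802 µm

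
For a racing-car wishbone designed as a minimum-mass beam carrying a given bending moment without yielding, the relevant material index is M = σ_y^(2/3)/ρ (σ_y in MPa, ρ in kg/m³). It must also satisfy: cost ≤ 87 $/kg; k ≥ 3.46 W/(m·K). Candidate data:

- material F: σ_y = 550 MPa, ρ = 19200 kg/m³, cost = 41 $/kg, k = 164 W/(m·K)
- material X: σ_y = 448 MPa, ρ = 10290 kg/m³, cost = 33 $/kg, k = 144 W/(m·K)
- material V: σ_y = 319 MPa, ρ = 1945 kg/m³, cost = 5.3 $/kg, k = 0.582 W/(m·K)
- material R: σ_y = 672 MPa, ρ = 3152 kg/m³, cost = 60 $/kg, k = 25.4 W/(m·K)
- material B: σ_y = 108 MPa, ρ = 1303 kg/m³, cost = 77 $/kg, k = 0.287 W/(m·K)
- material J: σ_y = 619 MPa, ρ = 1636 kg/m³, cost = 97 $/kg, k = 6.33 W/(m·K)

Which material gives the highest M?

Screen on constraints: cost ≤ 87 $/kg; k ≥ 3.46 W/(m·K). Survivors: material F, material X, material R.
Per-candidate index values:
  material R: M = 24.3×10⁻³
  material X: M = 5.69×10⁻³
  material F: M = 3.50×10⁻³
Material R has the largest M.

material R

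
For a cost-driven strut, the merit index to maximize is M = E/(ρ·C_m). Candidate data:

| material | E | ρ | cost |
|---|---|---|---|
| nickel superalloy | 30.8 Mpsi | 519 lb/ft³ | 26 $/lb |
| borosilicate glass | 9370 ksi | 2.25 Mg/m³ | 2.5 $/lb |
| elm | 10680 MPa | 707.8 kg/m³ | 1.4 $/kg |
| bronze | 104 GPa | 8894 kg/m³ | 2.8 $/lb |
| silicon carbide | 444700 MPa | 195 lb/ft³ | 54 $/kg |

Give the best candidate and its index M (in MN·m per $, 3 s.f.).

elm, M = 10.8 MN·m per $

Normalizing units and computing the index:
  nickel superalloy: E = 212.4 GPa, ρ = 8314 kg/m³, cost = 57.32 $/kg
  borosilicate glass: E = 64.60 GPa, ρ = 2250 kg/m³, cost = 5.511 $/kg
  elm: E = 10.68 GPa, ρ = 707.8 kg/m³, cost = 1.400 $/kg
  bronze: E = 104.0 GPa, ρ = 8894 kg/m³, cost = 6.173 $/kg
  silicon carbide: E = 444.7 GPa, ρ = 3124 kg/m³, cost = 54.00 $/kg
  elm: M = 10.8 MN·m per $
  borosilicate glass: M = 5.21 MN·m per $
  silicon carbide: M = 2.64 MN·m per $
  bronze: M = 1.89 MN·m per $
  nickel superalloy: M = 0.446 MN·m per $
Elm has the largest M.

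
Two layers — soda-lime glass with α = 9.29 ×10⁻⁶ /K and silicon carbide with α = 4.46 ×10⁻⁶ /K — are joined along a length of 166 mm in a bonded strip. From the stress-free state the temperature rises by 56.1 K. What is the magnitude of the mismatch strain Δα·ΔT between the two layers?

2.71×10⁻⁴

Δα = |9.29 − 4.46|×10⁻⁶/K = 4.83×10⁻⁶/K.
Mismatch strain = Δα·ΔT = 4.83×10⁻⁶ × 56.1 = 2.71×10⁻⁴.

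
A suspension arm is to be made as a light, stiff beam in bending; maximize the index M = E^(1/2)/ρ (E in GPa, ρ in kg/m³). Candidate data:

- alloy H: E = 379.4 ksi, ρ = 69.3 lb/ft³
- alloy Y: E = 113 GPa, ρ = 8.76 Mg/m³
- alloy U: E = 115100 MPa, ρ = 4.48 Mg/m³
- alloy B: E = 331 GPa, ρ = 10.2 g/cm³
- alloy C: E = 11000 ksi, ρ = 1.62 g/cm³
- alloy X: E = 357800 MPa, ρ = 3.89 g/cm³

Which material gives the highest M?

Putting every candidate on a common basis:
  alloy H: E = 2.616 GPa, ρ = 1110 kg/m³
  alloy Y: E = 113.0 GPa, ρ = 8760 kg/m³
  alloy U: E = 115.1 GPa, ρ = 4480 kg/m³
  alloy B: E = 331.0 GPa, ρ = 10200 kg/m³
  alloy C: E = 75.84 GPa, ρ = 1620 kg/m³
  alloy X: E = 357.8 GPa, ρ = 3890 kg/m³
  alloy C: M = 5.38×10⁻³
  alloy X: M = 4.86×10⁻³
  alloy U: M = 2.39×10⁻³
  alloy B: M = 1.78×10⁻³
  alloy H: M = 1.46×10⁻³
  alloy Y: M = 1.21×10⁻³
Alloy C ranks first.

alloy C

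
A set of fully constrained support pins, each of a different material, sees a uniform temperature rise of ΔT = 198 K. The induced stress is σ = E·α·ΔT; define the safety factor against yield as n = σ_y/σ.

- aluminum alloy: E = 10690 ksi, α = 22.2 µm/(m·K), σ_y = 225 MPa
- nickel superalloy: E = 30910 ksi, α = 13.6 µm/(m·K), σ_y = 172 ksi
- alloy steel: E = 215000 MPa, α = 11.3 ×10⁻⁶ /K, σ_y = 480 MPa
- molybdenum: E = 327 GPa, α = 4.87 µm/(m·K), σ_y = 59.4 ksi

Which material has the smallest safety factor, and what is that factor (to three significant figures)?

aluminum alloy, n = 0.694

With everything in SI (GPa, ×10⁻⁶/K, MPa):
  aluminum alloy: E = 73.70, α = 22.2, σ_y = 225.0 → σ = 324 MPa, n = 0.694
  nickel superalloy: E = 213.1, α = 13.6, σ_y = 1186 → σ = 574 MPa, n = 2.07
  alloy steel: E = 215.0, α = 11.3, σ_y = 480.0 → σ = 481 MPa, n = 0.998
  molybdenum: E = 327.0, α = 4.87, σ_y = 409.5 → σ = 315 MPa, n = 1.30
Smallest n: aluminum alloy with n = 0.694.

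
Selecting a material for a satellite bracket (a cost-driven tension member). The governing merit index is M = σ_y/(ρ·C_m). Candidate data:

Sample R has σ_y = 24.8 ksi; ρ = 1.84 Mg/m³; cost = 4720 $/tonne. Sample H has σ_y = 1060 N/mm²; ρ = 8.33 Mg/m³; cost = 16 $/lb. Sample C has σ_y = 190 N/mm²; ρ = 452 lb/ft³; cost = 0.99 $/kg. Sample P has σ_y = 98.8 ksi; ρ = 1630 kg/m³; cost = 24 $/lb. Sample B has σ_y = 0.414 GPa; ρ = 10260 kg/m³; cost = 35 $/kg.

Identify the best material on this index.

sample C

Putting every candidate on a common basis:
  sample R: σ_y = 171.0 MPa, ρ = 1840 kg/m³, cost = 4.720 $/kg
  sample H: σ_y = 1060 MPa, ρ = 8330 kg/m³, cost = 35.27 $/kg
  sample C: σ_y = 190.0 MPa, ρ = 7240 kg/m³, cost = 0.9900 $/kg
  sample P: σ_y = 681.2 MPa, ρ = 1630 kg/m³, cost = 52.91 $/kg
  sample B: σ_y = 414.0 MPa, ρ = 10260 kg/m³, cost = 35.00 $/kg
  sample C: M = 26.5 kN·m per $
  sample R: M = 19.7 kN·m per $
  sample P: M = 7.90 kN·m per $
  sample H: M = 3.61 kN·m per $
  sample B: M = 1.15 kN·m per $
The maximum is for sample C.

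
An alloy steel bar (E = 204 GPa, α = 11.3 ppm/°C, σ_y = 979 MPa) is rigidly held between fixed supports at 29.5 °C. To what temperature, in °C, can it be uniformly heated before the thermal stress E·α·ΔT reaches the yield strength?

E·α·ΔT = 979.0 MPa ⇒ ΔT = 979.0 / (204.0×10³ × 11.3×10⁻⁶) = 424.7 K.
T = 29.5 + 424.7 = 454.2 °C.

454 °C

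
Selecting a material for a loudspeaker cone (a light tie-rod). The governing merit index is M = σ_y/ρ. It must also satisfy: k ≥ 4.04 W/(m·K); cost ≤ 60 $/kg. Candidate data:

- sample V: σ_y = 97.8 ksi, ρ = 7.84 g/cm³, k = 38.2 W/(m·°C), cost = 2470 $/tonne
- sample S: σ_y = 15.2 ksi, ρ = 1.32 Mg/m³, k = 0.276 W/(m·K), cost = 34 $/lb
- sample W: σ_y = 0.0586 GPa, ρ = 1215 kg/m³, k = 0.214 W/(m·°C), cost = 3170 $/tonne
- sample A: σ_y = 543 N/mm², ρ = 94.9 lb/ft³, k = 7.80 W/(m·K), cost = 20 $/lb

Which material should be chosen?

Screen on constraints: k ≥ 4.04 W/(m·K); cost ≤ 60 $/kg. Survivors: sample V, sample A.
In SI units:
  sample V: σ_y = 674.3 MPa, ρ = 7840 kg/m³
  sample A: σ_y = 543.0 MPa, ρ = 1520 kg/m³
  sample A: M = 357 kN·m/kg
  sample V: M = 86.0 kN·m/kg
Highest index: sample A.

sample A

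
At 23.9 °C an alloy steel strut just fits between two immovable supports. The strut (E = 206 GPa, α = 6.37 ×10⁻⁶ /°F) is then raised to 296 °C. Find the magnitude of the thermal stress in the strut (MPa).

643 MPa

α = 6.37×10⁻⁶/°F × 9/5 = 11.5×10⁻⁶/K.
ΔT = 272.1 K. Constrained thermal stress σ = E·α·ΔT = 206.0×10³ MPa × 11.5×10⁻⁶ × 272.1 = 643 MPa (compressive).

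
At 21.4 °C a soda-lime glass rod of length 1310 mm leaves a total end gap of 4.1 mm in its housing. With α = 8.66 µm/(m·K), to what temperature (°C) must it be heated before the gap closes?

383 °C

α·L₀·ΔT = 4.1 mm ⇒ ΔT = 4.1 / (8.66×10⁻⁶ × 1310.0) = 361.4 K.
T = 21.4 + 361.4 = 382.8 °C.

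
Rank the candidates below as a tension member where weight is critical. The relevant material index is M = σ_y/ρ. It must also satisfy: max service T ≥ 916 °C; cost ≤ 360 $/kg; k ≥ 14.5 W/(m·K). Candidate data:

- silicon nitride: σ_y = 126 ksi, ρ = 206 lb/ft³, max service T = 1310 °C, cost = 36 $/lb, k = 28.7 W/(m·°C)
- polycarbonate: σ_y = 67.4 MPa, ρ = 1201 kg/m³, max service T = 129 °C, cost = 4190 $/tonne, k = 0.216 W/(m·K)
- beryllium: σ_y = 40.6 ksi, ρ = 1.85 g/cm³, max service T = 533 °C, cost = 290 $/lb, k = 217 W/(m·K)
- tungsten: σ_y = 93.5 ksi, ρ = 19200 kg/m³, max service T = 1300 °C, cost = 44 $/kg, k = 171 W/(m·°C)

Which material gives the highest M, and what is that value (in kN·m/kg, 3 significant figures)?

silicon nitride, M = 263 kN·m/kg

Screen on constraints: max service T ≥ 916 °C; cost ≤ 360 $/kg; k ≥ 14.5 W/(m·K). Survivors: silicon nitride, tungsten.
After converting to SI:
  silicon nitride: σ_y = 868.7 MPa, ρ = 3300 kg/m³
  tungsten: σ_y = 644.7 MPa, ρ = 19200 kg/m³
  silicon nitride: M = 263 kN·m/kg
  tungsten: M = 33.6 kN·m/kg
The maximum is for silicon nitride.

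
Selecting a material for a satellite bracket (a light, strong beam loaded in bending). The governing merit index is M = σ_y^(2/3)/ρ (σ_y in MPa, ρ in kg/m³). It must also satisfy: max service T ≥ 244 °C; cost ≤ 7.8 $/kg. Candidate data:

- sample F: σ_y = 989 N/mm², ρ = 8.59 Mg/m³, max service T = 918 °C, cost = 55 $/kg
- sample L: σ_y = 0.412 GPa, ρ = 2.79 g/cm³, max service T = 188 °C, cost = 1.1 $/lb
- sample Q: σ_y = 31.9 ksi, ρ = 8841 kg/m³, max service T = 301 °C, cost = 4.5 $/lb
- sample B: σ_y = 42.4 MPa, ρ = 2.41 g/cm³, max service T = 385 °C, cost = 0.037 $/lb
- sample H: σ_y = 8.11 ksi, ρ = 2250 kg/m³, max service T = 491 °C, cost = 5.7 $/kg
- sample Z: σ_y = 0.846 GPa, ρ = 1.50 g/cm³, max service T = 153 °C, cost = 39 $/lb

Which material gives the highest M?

Screen on constraints: max service T ≥ 244 °C; cost ≤ 7.8 $/kg. Survivors: sample B, sample H.
After converting to SI:
  sample B: σ_y = 42.40 MPa, ρ = 2410 kg/m³
  sample H: σ_y = 55.92 MPa, ρ = 2250 kg/m³
  sample H: M = 6.50×10⁻³
  sample B: M = 5.05×10⁻³
Sample H has the largest M.

sample H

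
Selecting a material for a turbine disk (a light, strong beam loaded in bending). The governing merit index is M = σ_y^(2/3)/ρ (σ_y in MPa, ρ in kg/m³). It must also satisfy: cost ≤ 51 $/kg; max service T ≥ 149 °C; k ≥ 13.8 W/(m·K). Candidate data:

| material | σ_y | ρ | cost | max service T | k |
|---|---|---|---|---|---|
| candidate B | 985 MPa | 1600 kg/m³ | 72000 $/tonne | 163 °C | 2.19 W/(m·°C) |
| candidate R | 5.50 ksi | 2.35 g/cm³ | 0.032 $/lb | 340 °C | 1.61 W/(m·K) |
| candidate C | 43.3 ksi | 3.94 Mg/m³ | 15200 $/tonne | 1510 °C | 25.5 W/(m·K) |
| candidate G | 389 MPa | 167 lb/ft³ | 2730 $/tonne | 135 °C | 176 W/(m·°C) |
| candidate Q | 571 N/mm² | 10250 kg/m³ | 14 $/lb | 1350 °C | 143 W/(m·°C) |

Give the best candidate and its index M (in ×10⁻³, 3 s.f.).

candidate C, M = 11.3×10⁻³

Screen on constraints: cost ≤ 51 $/kg; max service T ≥ 149 °C; k ≥ 13.8 W/(m·K). Survivors: candidate C, candidate Q.
Normalizing units and computing the index:
  candidate C: σ_y = 298.5 MPa, ρ = 3940 kg/m³
  candidate Q: σ_y = 571.0 MPa, ρ = 10250 kg/m³
  candidate C: M = 11.3×10⁻³
  candidate Q: M = 6.71×10⁻³
Candidate C has the largest M.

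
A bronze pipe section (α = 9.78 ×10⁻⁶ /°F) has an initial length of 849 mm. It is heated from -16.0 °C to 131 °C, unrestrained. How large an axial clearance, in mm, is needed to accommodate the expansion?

Convert α: 9.78×10⁻⁶/°F × (9/5) = 17.6×10⁻⁶/K.
ΔT = 131 − (-16.0) = 147.0 K.
ΔL = α·L₀·ΔT = 17.6×10⁻⁶ × 849 mm × 147.0 K = 2.20 mm.

2.20 mm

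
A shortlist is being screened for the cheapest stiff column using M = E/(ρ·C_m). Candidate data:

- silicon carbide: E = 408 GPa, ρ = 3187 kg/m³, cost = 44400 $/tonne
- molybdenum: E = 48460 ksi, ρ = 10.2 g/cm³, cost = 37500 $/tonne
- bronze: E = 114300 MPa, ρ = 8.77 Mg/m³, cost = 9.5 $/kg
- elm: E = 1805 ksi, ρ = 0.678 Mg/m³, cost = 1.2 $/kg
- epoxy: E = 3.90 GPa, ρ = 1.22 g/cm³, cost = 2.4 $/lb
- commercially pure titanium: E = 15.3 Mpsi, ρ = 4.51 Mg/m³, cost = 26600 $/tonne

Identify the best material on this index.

elm

Normalizing units and computing the index:
  silicon carbide: E = 408.0 GPa, ρ = 3187 kg/m³, cost = 44.40 $/kg
  molybdenum: E = 334.1 GPa, ρ = 10200 kg/m³, cost = 37.50 $/kg
  bronze: E = 114.3 GPa, ρ = 8770 kg/m³, cost = 9.500 $/kg
  elm: E = 12.45 GPa, ρ = 678.0 kg/m³, cost = 1.200 $/kg
  epoxy: E = 3.900 GPa, ρ = 1220 kg/m³, cost = 5.291 $/kg
  commercially pure titanium: E = 105.5 GPa, ρ = 4510 kg/m³, cost = 26.60 $/kg
  elm: M = 15.3 MN·m per $
  silicon carbide: M = 2.88 MN·m per $
  bronze: M = 1.37 MN·m per $
  commercially pure titanium: M = 0.879 MN·m per $
  molybdenum: M = 0.874 MN·m per $
  epoxy: M = 0.604 MN·m per $
Elm has the largest M.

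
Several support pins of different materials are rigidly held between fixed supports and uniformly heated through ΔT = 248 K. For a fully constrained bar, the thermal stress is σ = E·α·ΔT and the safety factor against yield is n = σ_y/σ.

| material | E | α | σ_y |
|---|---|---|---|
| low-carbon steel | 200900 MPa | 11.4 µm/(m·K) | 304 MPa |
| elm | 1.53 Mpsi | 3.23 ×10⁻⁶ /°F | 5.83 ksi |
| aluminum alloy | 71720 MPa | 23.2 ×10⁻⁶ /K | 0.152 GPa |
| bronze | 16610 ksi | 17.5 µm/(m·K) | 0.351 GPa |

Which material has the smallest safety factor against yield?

With everything in SI (GPa, ×10⁻⁶/K, MPa):
  low-carbon steel: E = 200.9, α = 11.4, σ_y = 304.0 → σ = 568 MPa, n = 0.535
  elm: E = 10.55, α = 5.81, σ_y = 40.20 → σ = 15.2 MPa, n = 2.64
  aluminum alloy: E = 71.72, α = 23.2, σ_y = 152.0 → σ = 413 MPa, n = 0.368
  bronze: E = 114.5, α = 17.5, σ_y = 351.0 → σ = 497 MPa, n = 0.706
Aluminum alloy has the lowest safety factor, n = 0.368.

aluminum alloy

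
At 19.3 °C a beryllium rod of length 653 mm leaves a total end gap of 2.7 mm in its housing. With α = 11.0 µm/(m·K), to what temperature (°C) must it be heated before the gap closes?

395 °C

α·L₀·ΔT = 2.7 mm ⇒ ΔT = 2.7 / (11.0×10⁻⁶ × 653.0) = 375.9 K.
T = 19.3 + 375.9 = 395.2 °C.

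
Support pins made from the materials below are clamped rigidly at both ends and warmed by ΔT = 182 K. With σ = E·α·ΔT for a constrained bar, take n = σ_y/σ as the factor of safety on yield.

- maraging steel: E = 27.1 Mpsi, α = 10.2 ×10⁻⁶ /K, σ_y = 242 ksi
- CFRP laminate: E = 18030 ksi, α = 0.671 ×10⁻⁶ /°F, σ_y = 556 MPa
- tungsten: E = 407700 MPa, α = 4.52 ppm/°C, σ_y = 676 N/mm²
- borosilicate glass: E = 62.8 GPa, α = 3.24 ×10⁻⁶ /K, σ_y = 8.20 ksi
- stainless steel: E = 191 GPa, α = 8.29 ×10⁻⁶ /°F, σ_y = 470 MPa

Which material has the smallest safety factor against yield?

stainless steel

Converting E to GPa, α to ×10⁻⁶/K, σ_y to MPa, then σ and n for each:
  maraging steel: E = 186.8, α = 10.2, σ_y = 1669 → σ = 347 MPa, n = 4.81
  CFRP laminate: E = 124.3, α = 1.21, σ_y = 556.0 → σ = 27.3 MPa, n = 20.3
  tungsten: E = 407.7, α = 4.52, σ_y = 676.0 → σ = 335 MPa, n = 2.02
  borosilicate glass: E = 62.80, α = 3.24, σ_y = 56.54 → σ = 37.0 MPa, n = 1.53
  stainless steel: E = 191.0, α = 14.9, σ_y = 470.0 → σ = 519 MPa, n = 0.906
The minimum is stainless steel at n = 0.906.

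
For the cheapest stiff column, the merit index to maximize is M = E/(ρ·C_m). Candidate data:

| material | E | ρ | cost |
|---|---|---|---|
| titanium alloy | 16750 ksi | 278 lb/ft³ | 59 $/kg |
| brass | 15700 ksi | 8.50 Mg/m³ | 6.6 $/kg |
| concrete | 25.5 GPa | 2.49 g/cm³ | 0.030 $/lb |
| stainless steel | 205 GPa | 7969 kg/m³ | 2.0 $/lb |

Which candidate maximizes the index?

In SI units:
  titanium alloy: E = 115.5 GPa, ρ = 4453 kg/m³, cost = 59.00 $/kg
  brass: E = 108.2 GPa, ρ = 8500 kg/m³, cost = 6.600 $/kg
  concrete: E = 25.50 GPa, ρ = 2490 kg/m³, cost = 0.06614 $/kg
  stainless steel: E = 205.0 GPa, ρ = 7969 kg/m³, cost = 4.409 $/kg
  concrete: M = 155 MN·m per $
  stainless steel: M = 5.83 MN·m per $
  brass: M = 1.93 MN·m per $
  titanium alloy: M = 0.440 MN·m per $
Highest index: concrete.

concrete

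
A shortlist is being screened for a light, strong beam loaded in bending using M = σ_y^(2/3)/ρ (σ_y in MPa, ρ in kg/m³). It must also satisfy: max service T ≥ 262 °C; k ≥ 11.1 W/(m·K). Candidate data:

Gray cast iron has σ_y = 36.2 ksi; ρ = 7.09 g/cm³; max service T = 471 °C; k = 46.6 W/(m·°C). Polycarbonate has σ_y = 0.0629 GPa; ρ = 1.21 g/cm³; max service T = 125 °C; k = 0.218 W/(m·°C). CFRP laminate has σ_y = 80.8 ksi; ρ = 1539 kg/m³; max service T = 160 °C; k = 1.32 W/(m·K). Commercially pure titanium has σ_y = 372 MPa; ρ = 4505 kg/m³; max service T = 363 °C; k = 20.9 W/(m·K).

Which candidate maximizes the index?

commercially pure titanium

Screen on constraints: max service T ≥ 262 °C; k ≥ 11.1 W/(m·K). Survivors: gray cast iron, commercially pure titanium.
Putting every candidate on a common basis:
  gray cast iron: σ_y = 249.6 MPa, ρ = 7090 kg/m³
  commercially pure titanium: σ_y = 372.0 MPa, ρ = 4505 kg/m³
  commercially pure titanium: M = 11.5×10⁻³
  gray cast iron: M = 5.59×10⁻³
The maximum is for commercially pure titanium.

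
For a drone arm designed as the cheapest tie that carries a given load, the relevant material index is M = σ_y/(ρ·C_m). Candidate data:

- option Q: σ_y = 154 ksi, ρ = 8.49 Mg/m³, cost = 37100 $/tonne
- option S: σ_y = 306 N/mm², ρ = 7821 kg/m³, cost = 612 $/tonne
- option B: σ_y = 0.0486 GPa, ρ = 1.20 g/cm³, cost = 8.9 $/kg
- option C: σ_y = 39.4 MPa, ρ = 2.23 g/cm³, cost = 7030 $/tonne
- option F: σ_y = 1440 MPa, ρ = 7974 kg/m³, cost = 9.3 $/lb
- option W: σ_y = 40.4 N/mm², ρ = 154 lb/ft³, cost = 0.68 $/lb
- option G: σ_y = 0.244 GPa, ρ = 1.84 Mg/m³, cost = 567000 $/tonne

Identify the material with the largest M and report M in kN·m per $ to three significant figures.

option S, M = 63.9 kN·m per $

Normalizing units and computing the index:
  option Q: σ_y = 1062 MPa, ρ = 8490 kg/m³, cost = 37.10 $/kg
  option S: σ_y = 306.0 MPa, ρ = 7821 kg/m³, cost = 0.6120 $/kg
  option B: σ_y = 48.60 MPa, ρ = 1200 kg/m³, cost = 8.900 $/kg
  option C: σ_y = 39.40 MPa, ρ = 2230 kg/m³, cost = 7.030 $/kg
  option F: σ_y = 1440 MPa, ρ = 7974 kg/m³, cost = 20.50 $/kg
  option W: σ_y = 40.40 MPa, ρ = 2467 kg/m³, cost = 1.499 $/kg
  option G: σ_y = 244.0 MPa, ρ = 1840 kg/m³, cost = 567.0 $/kg
  option S: M = 63.9 kN·m per $
  option W: M = 10.9 kN·m per $
  option F: M = 8.81 kN·m per $
  option B: M = 4.55 kN·m per $
  option Q: M = 3.37 kN·m per $
  option C: M = 2.51 kN·m per $
  option G: M = 0.234 kN·m per $
Highest index: option S.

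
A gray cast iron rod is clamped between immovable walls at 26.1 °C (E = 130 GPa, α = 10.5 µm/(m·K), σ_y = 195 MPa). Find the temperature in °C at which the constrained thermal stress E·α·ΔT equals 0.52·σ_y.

E·α·ΔT = 101.4 MPa ⇒ ΔT = 101.4 / (130.0×10³ × 10.5×10⁻⁶) = 74.29 K.
T = 26.1 + 74.29 = 100.4 °C.

100 °C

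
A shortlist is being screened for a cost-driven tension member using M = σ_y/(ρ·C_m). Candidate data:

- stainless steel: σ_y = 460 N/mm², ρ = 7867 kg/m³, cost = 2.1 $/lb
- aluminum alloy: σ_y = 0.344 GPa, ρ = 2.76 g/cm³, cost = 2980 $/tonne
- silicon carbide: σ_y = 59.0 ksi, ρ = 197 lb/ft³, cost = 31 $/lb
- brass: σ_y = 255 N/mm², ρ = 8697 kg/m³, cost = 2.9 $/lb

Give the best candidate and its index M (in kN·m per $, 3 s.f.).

After converting to SI:
  stainless steel: σ_y = 460.0 MPa, ρ = 7867 kg/m³, cost = 4.630 $/kg
  aluminum alloy: σ_y = 344.0 MPa, ρ = 2760 kg/m³, cost = 2.980 $/kg
  silicon carbide: σ_y = 406.8 MPa, ρ = 3156 kg/m³, cost = 68.34 $/kg
  brass: σ_y = 255.0 MPa, ρ = 8697 kg/m³, cost = 6.393 $/kg
  aluminum alloy: M = 41.8 kN·m per $
  stainless steel: M = 12.6 kN·m per $
  brass: M = 4.59 kN·m per $
  silicon carbide: M = 1.89 kN·m per $
The maximum is for aluminum alloy.

aluminum alloy, M = 41.8 kN·m per $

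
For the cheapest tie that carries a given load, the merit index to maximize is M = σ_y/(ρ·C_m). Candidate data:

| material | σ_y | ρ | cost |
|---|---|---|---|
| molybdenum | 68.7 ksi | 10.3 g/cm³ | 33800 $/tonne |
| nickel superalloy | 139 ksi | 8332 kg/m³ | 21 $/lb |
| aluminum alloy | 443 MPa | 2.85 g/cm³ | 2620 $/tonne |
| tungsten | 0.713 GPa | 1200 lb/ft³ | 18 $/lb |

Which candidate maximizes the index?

aluminum alloy

Convert each candidate to consistent units, then evaluate M:
  molybdenum: σ_y = 473.7 MPa, ρ = 10300 kg/m³, cost = 33.80 $/kg
  nickel superalloy: σ_y = 958.4 MPa, ρ = 8332 kg/m³, cost = 46.30 $/kg
  aluminum alloy: σ_y = 443.0 MPa, ρ = 2850 kg/m³, cost = 2.620 $/kg
  tungsten: σ_y = 713.0 MPa, ρ = 19220 kg/m³, cost = 39.68 $/kg
  aluminum alloy: M = 59.3 kN·m per $
  nickel superalloy: M = 2.48 kN·m per $
  molybdenum: M = 1.36 kN·m per $
  tungsten: M = 0.935 kN·m per $
The maximum is for aluminum alloy.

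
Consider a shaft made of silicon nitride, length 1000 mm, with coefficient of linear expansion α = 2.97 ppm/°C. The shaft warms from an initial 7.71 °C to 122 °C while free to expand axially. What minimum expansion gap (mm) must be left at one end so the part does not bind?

ΔT = 122 − 7.71 = 114.3 K.
ΔL = α·L₀·ΔT = 2.97×10⁻⁶ × 1000 mm × 114.3 K = 0.339 mm.

0.339 mm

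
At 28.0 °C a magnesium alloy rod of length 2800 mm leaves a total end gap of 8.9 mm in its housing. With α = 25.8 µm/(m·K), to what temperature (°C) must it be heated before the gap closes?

151 °C

α·L₀·ΔT = 8.9 mm ⇒ ΔT = 8.9 / (25.8×10⁻⁶ × 2800.0) = 123.2 K.
T = 28.0 + 123.2 = 151.2 °C.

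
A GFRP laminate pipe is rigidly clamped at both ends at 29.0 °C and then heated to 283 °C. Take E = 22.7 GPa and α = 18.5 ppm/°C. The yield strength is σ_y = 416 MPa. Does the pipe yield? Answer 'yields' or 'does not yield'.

ΔT = 254.0 K. Constrained thermal stress σ = E·α·ΔT = 22.70×10³ MPa × 18.5×10⁻⁶ × 254.0 = 107 MPa (compressive).
Compare to σ_y = 416 MPa: σ < σ_y, so it does not yield.

does not yield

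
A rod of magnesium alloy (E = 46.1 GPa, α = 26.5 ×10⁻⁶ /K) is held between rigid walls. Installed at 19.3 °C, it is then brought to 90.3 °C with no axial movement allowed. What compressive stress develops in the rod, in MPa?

ΔT = 71.00 K. Constrained thermal stress σ = E·α·ΔT = 46.10×10³ MPa × 26.5×10⁻⁶ × 71.00 = 86.7 MPa (compressive).

86.7 MPa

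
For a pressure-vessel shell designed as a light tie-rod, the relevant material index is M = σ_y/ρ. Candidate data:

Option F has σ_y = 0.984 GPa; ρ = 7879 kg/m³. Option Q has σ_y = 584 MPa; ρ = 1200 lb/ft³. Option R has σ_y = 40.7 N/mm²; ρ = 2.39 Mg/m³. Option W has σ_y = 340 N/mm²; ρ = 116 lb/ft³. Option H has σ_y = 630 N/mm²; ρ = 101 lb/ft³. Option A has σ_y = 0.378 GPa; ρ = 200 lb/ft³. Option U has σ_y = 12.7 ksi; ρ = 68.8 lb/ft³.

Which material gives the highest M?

Convert each candidate to consistent units, then evaluate M:
  option F: σ_y = 984.0 MPa, ρ = 7879 kg/m³
  option Q: σ_y = 584.0 MPa, ρ = 19220 kg/m³
  option R: σ_y = 40.70 MPa, ρ = 2390 kg/m³
  option W: σ_y = 340.0 MPa, ρ = 1858 kg/m³
  option H: σ_y = 630.0 MPa, ρ = 1618 kg/m³
  option A: σ_y = 378.0 MPa, ρ = 3204 kg/m³
  option U: σ_y = 87.56 MPa, ρ = 1102 kg/m³
  option H: M = 389 kN·m/kg
  option W: M = 183 kN·m/kg
  option F: M = 125 kN·m/kg
  option A: M = 118 kN·m/kg
  option U: M = 79.5 kN·m/kg
  option Q: M = 30.4 kN·m/kg
  option R: M = 17.0 kN·m/kg
Option H ranks first.

option H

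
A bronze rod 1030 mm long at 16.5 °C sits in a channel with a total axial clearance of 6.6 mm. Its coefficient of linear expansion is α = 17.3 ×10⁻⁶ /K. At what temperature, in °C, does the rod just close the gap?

α·L₀·ΔT = 6.6 mm ⇒ ΔT = 6.6 / (17.3×10⁻⁶ × 1030.0) = 370.4 K.
T = 16.5 + 370.4 = 386.9 °C.

387 °C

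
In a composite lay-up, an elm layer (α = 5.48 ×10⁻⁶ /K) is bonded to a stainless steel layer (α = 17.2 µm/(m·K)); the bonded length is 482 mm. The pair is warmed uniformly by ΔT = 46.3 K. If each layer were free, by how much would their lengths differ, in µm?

262 µm

Δα = |5.48 − 17.2|×10⁻⁶/K = 11.7×10⁻⁶/K.
ΔL_mismatch = Δα·L·ΔT = 11.7×10⁻⁶ × 482.0 mm × 46.3 K = 262 µm.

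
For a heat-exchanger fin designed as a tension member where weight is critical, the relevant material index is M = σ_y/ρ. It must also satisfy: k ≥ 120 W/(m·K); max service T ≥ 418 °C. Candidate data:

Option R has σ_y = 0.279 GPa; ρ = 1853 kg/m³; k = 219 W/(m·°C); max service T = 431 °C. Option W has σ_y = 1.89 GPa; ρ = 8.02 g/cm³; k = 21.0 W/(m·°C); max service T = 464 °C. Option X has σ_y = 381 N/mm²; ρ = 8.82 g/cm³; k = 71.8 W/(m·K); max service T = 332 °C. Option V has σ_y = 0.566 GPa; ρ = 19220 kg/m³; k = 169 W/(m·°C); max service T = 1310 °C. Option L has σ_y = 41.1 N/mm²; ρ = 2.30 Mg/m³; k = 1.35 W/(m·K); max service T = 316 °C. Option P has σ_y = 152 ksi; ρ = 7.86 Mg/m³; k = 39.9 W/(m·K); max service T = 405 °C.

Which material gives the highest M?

Screen on constraints: k ≥ 120 W/(m·K); max service T ≥ 418 °C. Survivors: option R, option V.
Convert each candidate to consistent units, then evaluate M:
  option R: σ_y = 279.0 MPa, ρ = 1853 kg/m³
  option V: σ_y = 566.0 MPa, ρ = 19220 kg/m³
  option R: M = 151 kN·m/kg
  option V: M = 29.4 kN·m/kg
Option R ranks first.

option R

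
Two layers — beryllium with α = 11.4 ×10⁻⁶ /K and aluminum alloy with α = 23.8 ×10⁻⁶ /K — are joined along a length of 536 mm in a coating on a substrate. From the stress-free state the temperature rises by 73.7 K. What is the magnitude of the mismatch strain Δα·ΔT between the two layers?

9.14×10⁻⁴

Δα = |11.4 − 23.8|×10⁻⁶/K = 12.4×10⁻⁶/K.
Mismatch strain = Δα·ΔT = 12.4×10⁻⁶ × 73.7 = 9.14×10⁻⁴.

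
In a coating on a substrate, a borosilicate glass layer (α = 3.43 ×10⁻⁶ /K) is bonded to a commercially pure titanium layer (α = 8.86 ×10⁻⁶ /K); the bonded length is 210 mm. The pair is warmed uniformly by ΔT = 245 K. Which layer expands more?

α(borosilicate glass) = 3.43×10⁻⁶/K vs α(commercially pure titanium) = 8.86×10⁻⁶/K.
Higher α expands more for the same ΔT: commercially pure titanium.

commercially pure titanium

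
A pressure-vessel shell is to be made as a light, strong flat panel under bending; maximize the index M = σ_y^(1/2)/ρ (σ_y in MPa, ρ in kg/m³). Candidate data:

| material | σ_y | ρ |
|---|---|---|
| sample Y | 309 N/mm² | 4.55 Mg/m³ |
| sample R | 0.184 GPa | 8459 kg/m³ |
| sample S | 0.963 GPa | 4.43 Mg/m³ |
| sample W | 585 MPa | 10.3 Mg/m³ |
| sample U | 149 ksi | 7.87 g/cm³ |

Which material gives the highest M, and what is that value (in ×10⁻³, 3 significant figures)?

sample S, M = 7.01×10⁻³

After converting to SI:
  sample Y: σ_y = 309.0 MPa, ρ = 4550 kg/m³
  sample R: σ_y = 184.0 MPa, ρ = 8459 kg/m³
  sample S: σ_y = 963.0 MPa, ρ = 4430 kg/m³
  sample W: σ_y = 585.0 MPa, ρ = 10300 kg/m³
  sample U: σ_y = 1027 MPa, ρ = 7870 kg/m³
  sample S: M = 7.01×10⁻³
  sample U: M = 4.07×10⁻³
  sample Y: M = 3.86×10⁻³
  sample W: M = 2.35×10⁻³
  sample R: M = 1.60×10⁻³
Sample S has the largest M.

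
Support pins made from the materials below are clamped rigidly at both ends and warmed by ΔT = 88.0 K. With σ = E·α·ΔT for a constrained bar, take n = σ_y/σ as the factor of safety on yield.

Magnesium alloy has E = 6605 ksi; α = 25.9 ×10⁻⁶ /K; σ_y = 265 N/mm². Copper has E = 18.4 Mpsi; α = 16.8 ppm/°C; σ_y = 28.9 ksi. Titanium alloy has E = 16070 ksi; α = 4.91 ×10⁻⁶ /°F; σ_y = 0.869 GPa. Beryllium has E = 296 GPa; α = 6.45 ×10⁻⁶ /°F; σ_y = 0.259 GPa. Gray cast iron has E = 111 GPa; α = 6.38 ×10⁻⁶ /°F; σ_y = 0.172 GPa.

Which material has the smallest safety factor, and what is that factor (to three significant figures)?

beryllium, n = 0.856

In consistent units (E in GPa, α in ×10⁻⁶/K, σ_y in MPa):
  magnesium alloy: E = 45.54, α = 25.9, σ_y = 265.0 → σ = 104 MPa, n = 2.55
  copper: E = 126.9, α = 16.8, σ_y = 199.3 → σ = 188 MPa, n = 1.06
  titanium alloy: E = 110.8, α = 8.84, σ_y = 869.0 → σ = 86.2 MPa, n = 10.1
  beryllium: E = 296.0, α = 11.6, σ_y = 259.0 → σ = 302 MPa, n = 0.856
  gray cast iron: E = 111.0, α = 11.5, σ_y = 172.0 → σ = 112 MPa, n = 1.53
Beryllium has the lowest safety factor, n = 0.856.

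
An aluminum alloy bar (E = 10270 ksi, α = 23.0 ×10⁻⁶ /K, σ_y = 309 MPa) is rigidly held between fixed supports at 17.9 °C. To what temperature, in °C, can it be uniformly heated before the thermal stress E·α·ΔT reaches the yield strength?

208 °C

E = 10270 ksi = 70.81 GPa.
E·α·ΔT = 309.0 MPa ⇒ ΔT = 309.0 / (70.81×10³ × 23.0×10⁻⁶) = 189.7 K.
T = 17.9 + 189.7 = 207.6 °C.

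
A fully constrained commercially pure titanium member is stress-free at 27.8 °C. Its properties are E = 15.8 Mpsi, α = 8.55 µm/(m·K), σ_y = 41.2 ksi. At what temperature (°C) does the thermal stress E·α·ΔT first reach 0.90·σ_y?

E = 15.8 Mpsi = 108.9 GPa.
σ_y = 41.2 ksi = 284.1 MPa.
E·α·ΔT = 255.7 MPa ⇒ ΔT = 255.7 / (108.9×10³ × 8.55×10⁻⁶) = 274.5 K.
T = 27.8 + 274.5 = 302.3 °C.

302 °C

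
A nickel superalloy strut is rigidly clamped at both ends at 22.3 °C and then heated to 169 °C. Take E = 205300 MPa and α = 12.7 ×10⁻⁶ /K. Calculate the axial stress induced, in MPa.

E = 205300 MPa = 205.3 GPa.
ΔT = 146.7 K. Constrained thermal stress σ = E·α·ΔT = 205.3×10³ MPa × 12.7×10⁻⁶ × 146.7 = 382 MPa (compressive).

382 MPa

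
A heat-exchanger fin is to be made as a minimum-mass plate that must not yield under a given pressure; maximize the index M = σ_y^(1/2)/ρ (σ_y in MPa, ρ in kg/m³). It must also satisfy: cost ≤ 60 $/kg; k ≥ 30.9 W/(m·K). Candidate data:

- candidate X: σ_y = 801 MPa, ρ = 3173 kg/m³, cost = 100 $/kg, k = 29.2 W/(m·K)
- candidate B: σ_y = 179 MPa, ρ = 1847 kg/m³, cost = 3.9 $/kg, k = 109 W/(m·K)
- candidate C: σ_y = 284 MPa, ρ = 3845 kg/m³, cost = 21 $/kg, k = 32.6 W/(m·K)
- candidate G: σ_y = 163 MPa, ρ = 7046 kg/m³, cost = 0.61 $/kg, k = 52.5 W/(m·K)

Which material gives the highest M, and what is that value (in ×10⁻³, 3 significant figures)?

candidate B, M = 7.24×10⁻³

Screen on constraints: cost ≤ 60 $/kg; k ≥ 30.9 W/(m·K). Survivors: candidate B, candidate C, candidate G.
Evaluate M for each candidate:
  candidate B: M = 7.24×10⁻³
  candidate C: M = 4.38×10⁻³
  candidate G: M = 1.81×10⁻³
Candidate B ranks first.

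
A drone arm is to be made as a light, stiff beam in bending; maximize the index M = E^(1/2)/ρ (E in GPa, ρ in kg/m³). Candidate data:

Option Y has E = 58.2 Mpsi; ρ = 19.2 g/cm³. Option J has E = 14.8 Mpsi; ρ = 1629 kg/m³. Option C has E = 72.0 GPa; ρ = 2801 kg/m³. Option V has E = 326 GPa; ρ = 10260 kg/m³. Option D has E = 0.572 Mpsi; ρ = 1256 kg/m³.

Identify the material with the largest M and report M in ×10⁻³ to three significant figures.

Convert each candidate to consistent units, then evaluate M:
  option Y: E = 401.3 GPa, ρ = 19200 kg/m³
  option J: E = 102.0 GPa, ρ = 1629 kg/m³
  option C: E = 72.00 GPa, ρ = 2801 kg/m³
  option V: E = 326.0 GPa, ρ = 10260 kg/m³
  option D: E = 3.944 GPa, ρ = 1256 kg/m³
  option J: M = 6.20×10⁻³
  option C: M = 3.03×10⁻³
  option V: M = 1.76×10⁻³
  option D: M = 1.58×10⁻³
  option Y: M = 1.04×10⁻³
Option J has the largest M.

option J, M = 6.20×10⁻³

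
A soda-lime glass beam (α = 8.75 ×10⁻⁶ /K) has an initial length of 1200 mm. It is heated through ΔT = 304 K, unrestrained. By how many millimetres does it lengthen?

ΔL = α·L₀·ΔT = 8.75×10⁻⁶ × 1200 mm × 304.0 K = 3.19 mm.

3.19 mm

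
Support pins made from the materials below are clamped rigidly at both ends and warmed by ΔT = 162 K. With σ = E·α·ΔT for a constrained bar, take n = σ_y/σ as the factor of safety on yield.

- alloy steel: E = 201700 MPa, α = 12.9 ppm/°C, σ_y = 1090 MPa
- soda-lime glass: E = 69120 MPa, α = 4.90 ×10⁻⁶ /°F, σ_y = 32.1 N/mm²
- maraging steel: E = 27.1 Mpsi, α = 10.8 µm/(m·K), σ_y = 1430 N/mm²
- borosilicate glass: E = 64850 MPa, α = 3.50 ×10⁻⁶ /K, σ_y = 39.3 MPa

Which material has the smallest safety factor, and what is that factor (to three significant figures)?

Converting E to GPa, α to ×10⁻⁶/K, σ_y to MPa, then σ and n for each:
  alloy steel: E = 201.7, α = 12.9, σ_y = 1090 → σ = 422 MPa, n = 2.59
  soda-lime glass: E = 69.12, α = 8.82, σ_y = 32.10 → σ = 98.8 MPa, n = 0.325
  maraging steel: E = 186.8, α = 10.8, σ_y = 1430 → σ = 327 MPa, n = 4.37
  borosilicate glass: E = 64.85, α = 3.50, σ_y = 39.30 → σ = 36.8 MPa, n = 1.07
Soda-lime glass has the lowest safety factor, n = 0.325.

soda-lime glass, n = 0.325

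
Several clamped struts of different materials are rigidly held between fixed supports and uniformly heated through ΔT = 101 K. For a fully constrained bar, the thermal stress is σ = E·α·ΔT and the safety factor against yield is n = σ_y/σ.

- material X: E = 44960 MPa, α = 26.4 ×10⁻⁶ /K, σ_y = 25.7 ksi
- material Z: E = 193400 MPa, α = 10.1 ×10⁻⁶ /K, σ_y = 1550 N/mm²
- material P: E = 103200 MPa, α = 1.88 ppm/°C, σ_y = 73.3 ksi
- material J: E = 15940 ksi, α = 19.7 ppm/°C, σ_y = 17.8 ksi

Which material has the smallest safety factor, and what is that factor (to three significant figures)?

In consistent units (E in GPa, α in ×10⁻⁶/K, σ_y in MPa):
  material X: E = 44.96, α = 26.4, σ_y = 177.2 → σ = 120 MPa, n = 1.48
  material Z: E = 193.4, α = 10.1, σ_y = 1550 → σ = 197 MPa, n = 7.86
  material P: E = 103.2, α = 1.88, σ_y = 505.4 → σ = 19.6 MPa, n = 25.8
  material J: E = 109.9, α = 19.7, σ_y = 122.7 → σ = 219 MPa, n = 0.561
The minimum is material J at n = 0.561.

material J, n = 0.561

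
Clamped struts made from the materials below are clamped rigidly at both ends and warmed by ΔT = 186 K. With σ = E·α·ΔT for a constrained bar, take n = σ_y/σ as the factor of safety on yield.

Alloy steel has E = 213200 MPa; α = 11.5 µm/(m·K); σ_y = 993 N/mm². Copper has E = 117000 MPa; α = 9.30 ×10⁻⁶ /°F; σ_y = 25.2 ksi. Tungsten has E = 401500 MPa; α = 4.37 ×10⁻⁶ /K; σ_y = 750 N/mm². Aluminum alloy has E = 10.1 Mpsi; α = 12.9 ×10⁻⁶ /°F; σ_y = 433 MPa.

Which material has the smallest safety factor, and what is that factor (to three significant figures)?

copper, n = 0.477

Per material, after unit conversion:
  alloy steel: E = 213.2, α = 11.5, σ_y = 993.0 → σ = 456 MPa, n = 2.18
  copper: E = 117.0, α = 16.7, σ_y = 173.7 → σ = 364 MPa, n = 0.477
  tungsten: E = 401.5, α = 4.37, σ_y = 750.0 → σ = 326 MPa, n = 2.30
  aluminum alloy: E = 69.64, α = 23.2, σ_y = 433.0 → σ = 301 MPa, n = 1.44
The minimum is copper at n = 0.477.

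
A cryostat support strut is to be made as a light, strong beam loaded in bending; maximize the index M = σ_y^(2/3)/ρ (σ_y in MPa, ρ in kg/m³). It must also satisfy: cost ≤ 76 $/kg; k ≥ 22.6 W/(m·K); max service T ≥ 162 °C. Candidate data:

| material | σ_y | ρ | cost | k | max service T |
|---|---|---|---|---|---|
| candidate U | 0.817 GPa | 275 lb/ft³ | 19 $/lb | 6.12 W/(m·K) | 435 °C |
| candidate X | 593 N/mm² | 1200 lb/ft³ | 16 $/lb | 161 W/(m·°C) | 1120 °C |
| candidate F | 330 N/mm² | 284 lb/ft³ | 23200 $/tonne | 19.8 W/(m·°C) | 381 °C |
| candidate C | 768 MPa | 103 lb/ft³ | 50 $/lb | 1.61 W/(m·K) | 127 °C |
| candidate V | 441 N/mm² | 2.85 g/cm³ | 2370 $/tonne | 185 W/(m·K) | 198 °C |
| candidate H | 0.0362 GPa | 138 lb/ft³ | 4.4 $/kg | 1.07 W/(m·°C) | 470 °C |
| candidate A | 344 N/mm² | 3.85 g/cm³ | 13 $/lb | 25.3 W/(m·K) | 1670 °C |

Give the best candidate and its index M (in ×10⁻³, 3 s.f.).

Screen on constraints: cost ≤ 76 $/kg; k ≥ 22.6 W/(m·K); max service T ≥ 162 °C. Survivors: candidate X, candidate V, candidate A.
Convert each candidate to consistent units, then evaluate M:
  candidate X: σ_y = 593.0 MPa, ρ = 19220 kg/m³
  candidate V: σ_y = 441.0 MPa, ρ = 2850 kg/m³
  candidate A: σ_y = 344.0 MPa, ρ = 3850 kg/m³
  candidate V: M = 20.3×10⁻³
  candidate A: M = 12.8×10⁻³
  candidate X: M = 3.67×10⁻³
Candidate V ranks first.

candidate V, M = 20.3×10⁻³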